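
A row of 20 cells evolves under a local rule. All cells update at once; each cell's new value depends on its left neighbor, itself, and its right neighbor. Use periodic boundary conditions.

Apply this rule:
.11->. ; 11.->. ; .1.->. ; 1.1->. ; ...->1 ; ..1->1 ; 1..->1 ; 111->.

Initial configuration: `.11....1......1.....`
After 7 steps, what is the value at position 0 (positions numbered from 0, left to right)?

1

1..1111.111111.11111
.11.................
1..11111111111111111
.11.................  (repeats step 2; period 2)
step 7: 1..11111111111111111
position 0 holds 1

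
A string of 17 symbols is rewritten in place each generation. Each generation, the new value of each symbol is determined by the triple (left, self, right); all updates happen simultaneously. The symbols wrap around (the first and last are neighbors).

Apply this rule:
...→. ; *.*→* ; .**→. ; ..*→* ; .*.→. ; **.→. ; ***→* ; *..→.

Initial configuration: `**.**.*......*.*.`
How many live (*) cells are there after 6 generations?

5

generation 1: ..*..*......*.*.*
generation 2: .*..*......*.*.*.
generation 3: *..*......*.*.*..
generation 4: ..*......*.*.*..*
generation 5: .*......*.*.*..*.
generation 6: *......*.*.*..*..
count of *: 5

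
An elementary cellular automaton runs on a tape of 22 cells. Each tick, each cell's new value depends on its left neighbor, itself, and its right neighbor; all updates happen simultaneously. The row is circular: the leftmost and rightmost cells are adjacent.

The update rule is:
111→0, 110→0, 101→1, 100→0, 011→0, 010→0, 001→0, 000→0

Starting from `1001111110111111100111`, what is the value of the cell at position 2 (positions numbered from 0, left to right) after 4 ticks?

0

0000000001000000000000
0000000000000000000000
0000000000000000000000  (fixed point — unchanged through tick 4)
position 2 holds 0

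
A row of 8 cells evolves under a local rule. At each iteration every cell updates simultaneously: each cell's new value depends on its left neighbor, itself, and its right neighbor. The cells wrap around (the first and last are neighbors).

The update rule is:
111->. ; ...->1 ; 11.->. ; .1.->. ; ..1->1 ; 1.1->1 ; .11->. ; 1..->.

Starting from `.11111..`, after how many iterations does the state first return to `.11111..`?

16

1......1
..11111.
11......
...11111
.11.....
1...1111
..11....
11...111
...11...
111...11
....11..
1111...1
.....11.
11111...
......11
.11111..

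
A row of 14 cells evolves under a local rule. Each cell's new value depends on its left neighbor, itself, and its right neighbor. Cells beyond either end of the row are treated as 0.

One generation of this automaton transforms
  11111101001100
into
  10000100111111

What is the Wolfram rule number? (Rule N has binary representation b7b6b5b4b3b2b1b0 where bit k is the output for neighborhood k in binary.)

position 1: 111 → 0  (bit 7 = 0)
position 5: 110 → 1  (bit 6 = 1)
position 6: 101 → 0  (bit 5 = 0)
position 8: 100 → 1  (bit 4 = 1)
position 0: 011 → 1  (bit 3 = 1)
position 7: 010 → 0  (bit 2 = 0)
position 9: 001 → 1  (bit 1 = 1)
position 13: 000 → 1  (bit 0 = 1)
bits b7..b0 = 01011011 = 91

91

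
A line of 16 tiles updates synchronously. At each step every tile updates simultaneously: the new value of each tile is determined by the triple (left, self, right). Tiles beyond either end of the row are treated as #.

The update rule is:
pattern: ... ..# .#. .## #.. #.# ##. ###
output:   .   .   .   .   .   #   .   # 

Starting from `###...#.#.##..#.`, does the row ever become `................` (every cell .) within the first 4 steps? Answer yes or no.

yes

##.....#.#.....#
#.......#.......
................
all cells are . at step 3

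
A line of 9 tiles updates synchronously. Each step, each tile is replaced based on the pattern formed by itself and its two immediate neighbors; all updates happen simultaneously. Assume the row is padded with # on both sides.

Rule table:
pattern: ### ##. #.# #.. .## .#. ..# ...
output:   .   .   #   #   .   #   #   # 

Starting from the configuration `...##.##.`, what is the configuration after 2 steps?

...#####.

step 1: ###..#..#
step 2: ...#####.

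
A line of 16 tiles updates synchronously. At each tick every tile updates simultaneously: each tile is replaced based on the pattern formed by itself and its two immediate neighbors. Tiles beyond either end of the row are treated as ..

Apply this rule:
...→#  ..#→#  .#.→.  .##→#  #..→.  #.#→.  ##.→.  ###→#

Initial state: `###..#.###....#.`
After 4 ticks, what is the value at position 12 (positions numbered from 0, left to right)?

.

##..#..##..###..
#..#..##..###..#
..#..##..###..#.
##..##..###..#..
position 12 holds .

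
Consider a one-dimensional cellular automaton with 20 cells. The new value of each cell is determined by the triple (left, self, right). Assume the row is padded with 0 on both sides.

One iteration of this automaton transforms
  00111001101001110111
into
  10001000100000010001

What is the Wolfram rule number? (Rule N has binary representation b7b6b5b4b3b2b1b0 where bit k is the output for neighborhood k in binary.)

position 3: 111 → 0  (bit 7 = 0)
position 4: 110 → 1  (bit 6 = 1)
position 9: 101 → 0  (bit 5 = 0)
position 5: 100 → 0  (bit 4 = 0)
position 2: 011 → 0  (bit 3 = 0)
position 10: 010 → 0  (bit 2 = 0)
position 1: 001 → 0  (bit 1 = 0)
position 0: 000 → 1  (bit 0 = 1)
bits b7..b0 = 01000001 = 65

65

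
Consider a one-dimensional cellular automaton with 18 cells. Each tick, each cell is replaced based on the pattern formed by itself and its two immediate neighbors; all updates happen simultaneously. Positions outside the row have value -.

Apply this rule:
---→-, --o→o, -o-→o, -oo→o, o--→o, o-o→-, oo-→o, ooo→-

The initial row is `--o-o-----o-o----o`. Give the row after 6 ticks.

-oo-oo---oo-oo--oo
ooo-ooo-ooo-oooooo
o-o-o-o-o-o-o----o
o-o-o-o-o-o-oo--oo
o-o-o-o-o-o-oooooo
o-o-o-o-o-o-o----o

o-o-o-o-o-o-o----o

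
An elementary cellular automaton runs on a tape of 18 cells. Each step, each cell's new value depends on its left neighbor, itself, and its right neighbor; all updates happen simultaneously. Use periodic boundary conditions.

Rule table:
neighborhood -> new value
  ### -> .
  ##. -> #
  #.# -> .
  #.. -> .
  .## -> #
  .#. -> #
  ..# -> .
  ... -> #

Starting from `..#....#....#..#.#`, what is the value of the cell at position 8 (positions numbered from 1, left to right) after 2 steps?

..#.##.#.##.#..#.#
..#.##.#.##.#..#.#
position 8 holds #

#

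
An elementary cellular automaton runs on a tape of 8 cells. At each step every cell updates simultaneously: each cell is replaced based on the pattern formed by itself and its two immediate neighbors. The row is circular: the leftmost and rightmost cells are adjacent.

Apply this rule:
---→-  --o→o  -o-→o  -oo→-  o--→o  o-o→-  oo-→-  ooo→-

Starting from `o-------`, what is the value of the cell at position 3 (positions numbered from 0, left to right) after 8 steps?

-

oo-----o
--o---o-
-ooo-ooo
--------
--------  (fixed point — unchanged through step 8)
position 3 holds -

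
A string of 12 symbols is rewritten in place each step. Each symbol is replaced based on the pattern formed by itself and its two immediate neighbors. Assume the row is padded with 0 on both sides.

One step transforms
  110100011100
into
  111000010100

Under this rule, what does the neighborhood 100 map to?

At position 4 the neighborhood is 100; the next row has 0 there.

0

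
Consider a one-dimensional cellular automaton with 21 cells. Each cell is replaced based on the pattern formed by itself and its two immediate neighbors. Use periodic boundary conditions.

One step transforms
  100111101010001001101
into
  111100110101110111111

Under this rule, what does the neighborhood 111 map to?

0

At position 4 the neighborhood is 111; the next row has 0 there.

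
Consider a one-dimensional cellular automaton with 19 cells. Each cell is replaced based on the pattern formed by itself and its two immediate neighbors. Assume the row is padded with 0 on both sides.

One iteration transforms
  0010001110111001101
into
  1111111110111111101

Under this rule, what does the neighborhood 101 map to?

0

At position 9 the neighborhood is 101; the next row has 0 there.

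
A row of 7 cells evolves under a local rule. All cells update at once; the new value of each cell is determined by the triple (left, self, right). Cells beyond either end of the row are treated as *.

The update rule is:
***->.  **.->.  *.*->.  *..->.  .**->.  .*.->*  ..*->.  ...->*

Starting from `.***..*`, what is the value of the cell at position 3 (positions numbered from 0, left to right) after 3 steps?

.

.......
.*****.
.......
position 3 holds .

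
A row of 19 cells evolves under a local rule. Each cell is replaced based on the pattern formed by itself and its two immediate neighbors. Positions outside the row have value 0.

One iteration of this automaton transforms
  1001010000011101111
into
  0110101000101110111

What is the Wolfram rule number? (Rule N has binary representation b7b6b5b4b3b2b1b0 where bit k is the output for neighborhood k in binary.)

position 12: 111 → 1  (bit 7 = 1)
position 13: 110 → 1  (bit 6 = 1)
position 4: 101 → 1  (bit 5 = 1)
position 1: 100 → 1  (bit 4 = 1)
position 11: 011 → 0  (bit 3 = 0)
position 0: 010 → 0  (bit 2 = 0)
position 2: 001 → 1  (bit 1 = 1)
position 7: 000 → 0  (bit 0 = 0)
bits b7..b0 = 11110010 = 242

242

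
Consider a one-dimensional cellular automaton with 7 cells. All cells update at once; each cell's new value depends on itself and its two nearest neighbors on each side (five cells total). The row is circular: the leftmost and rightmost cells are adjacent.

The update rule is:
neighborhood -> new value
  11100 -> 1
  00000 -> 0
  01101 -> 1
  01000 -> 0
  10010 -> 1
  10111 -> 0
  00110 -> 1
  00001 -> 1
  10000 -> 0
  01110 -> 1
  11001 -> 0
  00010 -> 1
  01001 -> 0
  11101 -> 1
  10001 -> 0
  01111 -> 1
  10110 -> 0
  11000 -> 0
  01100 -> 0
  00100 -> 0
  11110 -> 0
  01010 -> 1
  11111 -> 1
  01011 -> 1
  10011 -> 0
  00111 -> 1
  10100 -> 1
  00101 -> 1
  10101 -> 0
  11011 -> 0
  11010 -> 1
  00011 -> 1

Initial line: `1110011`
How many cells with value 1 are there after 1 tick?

4

1010011
count of 1: 4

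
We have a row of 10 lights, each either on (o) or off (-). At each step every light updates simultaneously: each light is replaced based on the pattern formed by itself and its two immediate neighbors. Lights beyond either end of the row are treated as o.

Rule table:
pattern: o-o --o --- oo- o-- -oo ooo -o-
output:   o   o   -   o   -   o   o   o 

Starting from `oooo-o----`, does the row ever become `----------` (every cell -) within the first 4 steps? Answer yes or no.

no

step 1: oooooo---o
step 2: oooooo--oo
step 3: oooooo-ooo
step 4: oooooooooo
step 4 is oooooooooo, still not uniform -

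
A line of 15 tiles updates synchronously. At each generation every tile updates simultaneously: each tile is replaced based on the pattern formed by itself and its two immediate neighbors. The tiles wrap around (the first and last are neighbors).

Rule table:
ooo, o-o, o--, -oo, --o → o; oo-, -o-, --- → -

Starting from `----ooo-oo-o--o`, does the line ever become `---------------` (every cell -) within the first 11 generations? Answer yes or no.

no

o--ooo-oo-o-oo-
-oooo-oo-o-oo-o
oooo-oo-o-oo-o-
ooo-oo-o-oo-o-o
oo-oo-o-oo-o-oo
o-oo-o-oo-o-ooo
-oo-o-oo-o-oooo
oo-o-oo-o-oooo-
o-o-oo-o-oooo-o
-o-oo-o-oooo-oo
o-oo-o-oooo-oo-
generation 11 is o-oo-o-oooo-oo-, still not uniform -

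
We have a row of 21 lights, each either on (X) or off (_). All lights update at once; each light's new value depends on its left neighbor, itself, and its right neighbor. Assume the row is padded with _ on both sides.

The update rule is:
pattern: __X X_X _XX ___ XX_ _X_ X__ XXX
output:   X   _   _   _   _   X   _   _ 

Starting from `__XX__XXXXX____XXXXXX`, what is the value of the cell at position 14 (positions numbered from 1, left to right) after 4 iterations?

_X___X________X______
XX__XX_______XX______
___X________X________
__XX_______XX________
position 14 holds _

_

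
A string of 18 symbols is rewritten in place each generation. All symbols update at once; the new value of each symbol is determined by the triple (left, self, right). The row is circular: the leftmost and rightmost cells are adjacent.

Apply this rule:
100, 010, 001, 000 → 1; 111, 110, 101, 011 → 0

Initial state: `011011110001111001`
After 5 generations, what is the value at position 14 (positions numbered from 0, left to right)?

generation 1: 000000001110000111
generation 2: 111111110001111000
generation 3: 000000001110000111  (repeats generation 1; period 2)
generation 5: 000000001110000111
position 14 holds 0

0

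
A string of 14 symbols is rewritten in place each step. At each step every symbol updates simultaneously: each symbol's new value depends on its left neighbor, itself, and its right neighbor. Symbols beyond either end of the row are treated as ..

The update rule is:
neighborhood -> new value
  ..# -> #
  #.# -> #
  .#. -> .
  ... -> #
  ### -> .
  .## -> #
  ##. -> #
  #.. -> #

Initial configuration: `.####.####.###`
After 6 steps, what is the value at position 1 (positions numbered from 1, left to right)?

#

##..###..###.#
#####.####.##.
#...###..#####
.####.####...#
##..###..####.
#####.####..##
position 1 holds #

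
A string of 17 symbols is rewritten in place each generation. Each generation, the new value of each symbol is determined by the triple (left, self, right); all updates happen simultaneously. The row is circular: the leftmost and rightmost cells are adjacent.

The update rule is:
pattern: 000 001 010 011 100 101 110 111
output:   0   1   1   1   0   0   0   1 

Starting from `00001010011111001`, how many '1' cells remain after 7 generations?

00011010111110011
00110010111100110
01100110111001100
11001100110011000
10011001100110001
00110011001100011
01100110011000110
count of 1: 8

8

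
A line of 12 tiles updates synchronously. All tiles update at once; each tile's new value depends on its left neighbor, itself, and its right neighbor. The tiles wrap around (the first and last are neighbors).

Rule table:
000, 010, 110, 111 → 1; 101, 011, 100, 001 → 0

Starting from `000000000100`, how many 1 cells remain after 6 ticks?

111111110101
111111110100
011111110100
001111110101
000111110101
010011110101
count of 1: 7

7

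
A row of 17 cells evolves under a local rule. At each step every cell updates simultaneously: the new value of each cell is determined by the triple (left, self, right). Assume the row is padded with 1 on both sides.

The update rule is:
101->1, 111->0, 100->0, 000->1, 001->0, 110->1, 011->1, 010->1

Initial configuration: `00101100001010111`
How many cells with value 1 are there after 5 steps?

00111101101111100
00100111111000100
00100100001010100
00100101101111100
00100111111000100
count of 1: 8

8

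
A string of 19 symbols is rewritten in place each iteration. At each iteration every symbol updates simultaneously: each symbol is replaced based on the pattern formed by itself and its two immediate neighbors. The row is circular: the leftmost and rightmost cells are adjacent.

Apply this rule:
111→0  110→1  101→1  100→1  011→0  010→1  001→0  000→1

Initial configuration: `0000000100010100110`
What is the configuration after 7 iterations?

1111110111011110011
0000011001100011000
1111001100111001111
0001100110001100000
1100110011100111111
0110011000110000000
0011001110011111111

0011001110011111111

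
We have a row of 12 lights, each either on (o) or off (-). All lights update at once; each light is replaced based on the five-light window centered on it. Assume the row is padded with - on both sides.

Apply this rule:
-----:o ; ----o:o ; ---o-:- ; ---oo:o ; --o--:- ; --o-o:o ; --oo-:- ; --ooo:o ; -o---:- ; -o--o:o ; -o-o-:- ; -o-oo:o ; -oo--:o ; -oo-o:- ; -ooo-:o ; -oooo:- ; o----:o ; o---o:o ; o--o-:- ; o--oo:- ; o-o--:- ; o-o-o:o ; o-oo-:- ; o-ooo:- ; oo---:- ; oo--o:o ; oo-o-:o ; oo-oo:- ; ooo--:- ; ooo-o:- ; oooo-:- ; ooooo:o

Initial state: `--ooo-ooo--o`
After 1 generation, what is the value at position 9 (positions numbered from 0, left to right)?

o

oooo---o-o--
position 9 holds o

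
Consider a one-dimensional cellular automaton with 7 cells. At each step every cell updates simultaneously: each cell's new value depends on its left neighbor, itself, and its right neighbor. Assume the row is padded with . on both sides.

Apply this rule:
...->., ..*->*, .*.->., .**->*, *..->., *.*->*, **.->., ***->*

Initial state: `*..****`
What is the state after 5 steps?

step 1: ..****.
step 2: .****..
step 3: ****...
step 4: ***....
step 5: **.....

**.....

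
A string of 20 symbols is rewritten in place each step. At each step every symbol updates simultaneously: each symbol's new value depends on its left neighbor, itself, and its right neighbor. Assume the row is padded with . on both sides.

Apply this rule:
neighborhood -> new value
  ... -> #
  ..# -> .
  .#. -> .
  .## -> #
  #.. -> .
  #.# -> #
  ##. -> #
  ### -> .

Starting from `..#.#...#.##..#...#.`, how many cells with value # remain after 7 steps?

9

#..#..#..###....#...
.........#.#.##...##
########..#.###.#.##
#......#...##.##.###
..####...#.#######.#
#.#..#.#..##.....##.
.#....#...##.###.##.
count of #: 9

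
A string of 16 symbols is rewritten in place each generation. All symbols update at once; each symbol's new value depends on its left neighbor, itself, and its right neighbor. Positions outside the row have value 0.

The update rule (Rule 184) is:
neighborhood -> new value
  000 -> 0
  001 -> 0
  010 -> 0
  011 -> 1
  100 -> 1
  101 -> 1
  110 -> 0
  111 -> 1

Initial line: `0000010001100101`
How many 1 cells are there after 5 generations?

3

generation 1: 0000001001010010
generation 2: 0000000100101001
generation 3: 0000000010010100
generation 4: 0000000001001010
generation 5: 0000000000100101
count of 1: 3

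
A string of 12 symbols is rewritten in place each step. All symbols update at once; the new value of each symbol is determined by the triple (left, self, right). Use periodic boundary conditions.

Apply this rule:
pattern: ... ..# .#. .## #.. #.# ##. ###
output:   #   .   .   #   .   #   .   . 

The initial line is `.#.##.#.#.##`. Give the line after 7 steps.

#.##.#.#.##.
.##.#.#.##.#
##.#.#.##.#.
#.#.#.##.#.#
.#.#.##.#.##
#.#.##.#.##.
.#.##.#.##.#

.#.##.#.##.#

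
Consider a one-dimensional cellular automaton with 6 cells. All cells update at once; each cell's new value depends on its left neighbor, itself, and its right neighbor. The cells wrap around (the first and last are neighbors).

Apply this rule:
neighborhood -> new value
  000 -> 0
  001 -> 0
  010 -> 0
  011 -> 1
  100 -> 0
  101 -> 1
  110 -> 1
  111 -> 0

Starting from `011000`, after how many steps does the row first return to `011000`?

011000

1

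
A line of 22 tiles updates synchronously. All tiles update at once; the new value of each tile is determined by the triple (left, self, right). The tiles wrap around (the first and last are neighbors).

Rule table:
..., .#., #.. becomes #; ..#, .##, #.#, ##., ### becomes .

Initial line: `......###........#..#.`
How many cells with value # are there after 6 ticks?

3

#####....#######.##.##
.....###..............
####....##############
....###...............
###....###############
...###................
count of #: 3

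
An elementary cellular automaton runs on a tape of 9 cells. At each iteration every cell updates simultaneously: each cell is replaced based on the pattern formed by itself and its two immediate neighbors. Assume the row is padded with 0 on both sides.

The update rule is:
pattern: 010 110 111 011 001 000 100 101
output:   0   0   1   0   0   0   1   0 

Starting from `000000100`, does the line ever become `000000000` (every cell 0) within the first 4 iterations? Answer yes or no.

yes

000000010
000000001
000000000
all cells are 0 at iteration 3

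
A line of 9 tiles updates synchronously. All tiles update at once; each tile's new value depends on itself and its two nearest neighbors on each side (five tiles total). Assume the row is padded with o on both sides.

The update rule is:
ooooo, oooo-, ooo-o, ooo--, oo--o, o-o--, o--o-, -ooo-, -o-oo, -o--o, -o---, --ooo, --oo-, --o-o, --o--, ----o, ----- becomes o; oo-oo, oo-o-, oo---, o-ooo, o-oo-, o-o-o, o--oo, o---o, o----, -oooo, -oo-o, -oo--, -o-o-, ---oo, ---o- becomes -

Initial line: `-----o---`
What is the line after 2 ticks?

o-o----o-

--oo-oo--
o-o----o-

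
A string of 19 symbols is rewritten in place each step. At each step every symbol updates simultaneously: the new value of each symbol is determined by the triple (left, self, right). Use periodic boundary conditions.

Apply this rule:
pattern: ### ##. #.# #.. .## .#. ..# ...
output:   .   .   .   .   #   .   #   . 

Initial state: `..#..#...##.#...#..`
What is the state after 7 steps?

..##.....#....#..#.

.#..#...##.....#...
#..#...##.....#....
..#...##.....#....#
.#...##.....#....#.
#...##.....#....#..
...##.....#....#..#
..##.....#....#..#.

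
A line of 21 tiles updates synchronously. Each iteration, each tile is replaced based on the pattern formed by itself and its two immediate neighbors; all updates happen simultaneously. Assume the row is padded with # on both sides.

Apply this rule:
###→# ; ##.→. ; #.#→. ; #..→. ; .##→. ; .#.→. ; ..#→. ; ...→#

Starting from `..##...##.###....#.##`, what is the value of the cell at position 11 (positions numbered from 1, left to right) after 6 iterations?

.....#.....#..##....#
.###...###.......##..
..#..#..#..#####.....
............###..###.
.##########..#....#..
..########.....##....
position 11 holds .

.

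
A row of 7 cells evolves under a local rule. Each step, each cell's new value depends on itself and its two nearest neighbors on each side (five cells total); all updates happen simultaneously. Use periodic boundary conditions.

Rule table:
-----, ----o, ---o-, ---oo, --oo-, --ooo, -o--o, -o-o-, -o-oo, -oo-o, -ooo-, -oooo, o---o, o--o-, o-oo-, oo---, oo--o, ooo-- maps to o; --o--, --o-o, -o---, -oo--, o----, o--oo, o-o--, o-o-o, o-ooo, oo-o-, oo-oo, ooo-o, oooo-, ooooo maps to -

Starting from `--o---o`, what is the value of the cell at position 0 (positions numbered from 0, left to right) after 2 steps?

step 1: oo--oo-
step 2: o-o-oo-
position 0 holds o

o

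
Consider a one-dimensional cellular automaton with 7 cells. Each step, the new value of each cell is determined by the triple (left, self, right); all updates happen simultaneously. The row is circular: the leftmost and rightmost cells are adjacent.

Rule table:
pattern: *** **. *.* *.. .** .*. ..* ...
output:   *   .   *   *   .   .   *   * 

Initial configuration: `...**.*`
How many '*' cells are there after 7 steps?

***..*.
.*.**.*
*.*..*.
.*.**.*  (repeats step 2; period 2)
step 7: *.*..*.
count of *: 3

3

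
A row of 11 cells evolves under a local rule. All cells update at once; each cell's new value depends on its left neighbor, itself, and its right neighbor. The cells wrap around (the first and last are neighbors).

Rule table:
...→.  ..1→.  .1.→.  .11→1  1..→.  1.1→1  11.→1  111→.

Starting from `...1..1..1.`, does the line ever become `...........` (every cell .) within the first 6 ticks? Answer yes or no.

tick 1: ...........
all cells are . at tick 1

yes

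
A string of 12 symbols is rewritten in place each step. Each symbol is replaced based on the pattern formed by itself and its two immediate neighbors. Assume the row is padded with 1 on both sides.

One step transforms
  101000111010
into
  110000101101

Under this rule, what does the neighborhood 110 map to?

At position 0 the neighborhood is 110; the next row has 1 there.

1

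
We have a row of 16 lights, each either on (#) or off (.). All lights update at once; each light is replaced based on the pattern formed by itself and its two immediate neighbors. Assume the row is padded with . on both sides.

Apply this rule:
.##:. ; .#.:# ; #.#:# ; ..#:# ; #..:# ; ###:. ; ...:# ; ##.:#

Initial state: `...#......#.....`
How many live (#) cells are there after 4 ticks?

################
...............#
################  (repeats tick 1; period 2)
tick 4: ...............#
count of #: 1

1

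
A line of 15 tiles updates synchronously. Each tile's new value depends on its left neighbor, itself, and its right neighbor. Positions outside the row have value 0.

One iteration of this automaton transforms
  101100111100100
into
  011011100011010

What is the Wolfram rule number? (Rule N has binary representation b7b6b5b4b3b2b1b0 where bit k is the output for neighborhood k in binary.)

position 7: 111 → 0  (bit 7 = 0)
position 3: 110 → 0  (bit 6 = 0)
position 1: 101 → 1  (bit 5 = 1)
position 4: 100 → 1  (bit 4 = 1)
position 2: 011 → 1  (bit 3 = 1)
position 0: 010 → 0  (bit 2 = 0)
position 5: 001 → 1  (bit 1 = 1)
position 14: 000 → 0  (bit 0 = 0)
bits b7..b0 = 00111010 = 58

58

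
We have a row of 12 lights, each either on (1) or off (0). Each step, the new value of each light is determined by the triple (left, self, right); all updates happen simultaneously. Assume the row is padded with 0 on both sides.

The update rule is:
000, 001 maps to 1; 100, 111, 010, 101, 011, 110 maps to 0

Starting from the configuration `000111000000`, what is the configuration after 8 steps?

000000011100

111000011111
000011100000
111100001111
000001110000
111110000111
000000111000
111111000011
000000011100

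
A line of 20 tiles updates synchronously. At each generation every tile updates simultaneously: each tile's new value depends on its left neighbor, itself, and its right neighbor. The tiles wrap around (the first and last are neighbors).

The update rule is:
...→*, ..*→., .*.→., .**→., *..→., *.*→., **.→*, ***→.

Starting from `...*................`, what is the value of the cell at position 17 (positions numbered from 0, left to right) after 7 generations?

generation 1: **...***************
generation 2: .*.*................
generation 3: .....***************
generation 4: .***...............*
generation 5: ...*.*************..
generation 6: **...............*.*
generation 7: .*.*************....
position 17 holds .

.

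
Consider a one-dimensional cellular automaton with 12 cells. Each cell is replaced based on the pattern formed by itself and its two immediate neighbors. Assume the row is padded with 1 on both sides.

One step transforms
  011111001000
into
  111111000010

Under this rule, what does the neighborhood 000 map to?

1

At position 10 the neighborhood is 000; the next row has 1 there.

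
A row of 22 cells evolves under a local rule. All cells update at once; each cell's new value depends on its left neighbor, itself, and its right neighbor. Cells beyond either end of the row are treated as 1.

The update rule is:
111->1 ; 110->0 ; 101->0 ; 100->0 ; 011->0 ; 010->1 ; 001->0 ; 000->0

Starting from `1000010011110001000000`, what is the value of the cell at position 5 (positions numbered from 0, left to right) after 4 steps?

1

step 1: 0000010001100001000000
step 2: 0000010000000001000000
step 3: 0000010000000001000000  (fixed point — unchanged through step 4)
position 5 holds 1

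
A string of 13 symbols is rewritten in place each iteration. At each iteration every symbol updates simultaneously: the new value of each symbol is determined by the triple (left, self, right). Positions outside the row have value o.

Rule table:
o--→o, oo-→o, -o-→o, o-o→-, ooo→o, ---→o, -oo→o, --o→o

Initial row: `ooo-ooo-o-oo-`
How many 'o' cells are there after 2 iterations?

ooo-ooo-o-oo-  (fixed point — unchanged through iteration 2)
count of o: 9

9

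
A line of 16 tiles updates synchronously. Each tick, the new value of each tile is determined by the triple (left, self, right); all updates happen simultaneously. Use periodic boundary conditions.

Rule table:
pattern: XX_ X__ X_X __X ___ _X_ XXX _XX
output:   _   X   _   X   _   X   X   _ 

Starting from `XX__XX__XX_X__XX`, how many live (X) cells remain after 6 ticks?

X_XX__XX___XXX_X
____XX__X_X_X___
___X__XXX_X_XX__
__XXXX_X__X___X_
_X_XX__XXXXX_XXX
_X___XX_XXX___X_
count of X: 7

7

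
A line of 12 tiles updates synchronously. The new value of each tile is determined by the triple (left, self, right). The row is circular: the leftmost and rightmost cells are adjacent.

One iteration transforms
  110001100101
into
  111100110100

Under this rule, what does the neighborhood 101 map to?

0

At position 10 the neighborhood is 101; the next row has 0 there.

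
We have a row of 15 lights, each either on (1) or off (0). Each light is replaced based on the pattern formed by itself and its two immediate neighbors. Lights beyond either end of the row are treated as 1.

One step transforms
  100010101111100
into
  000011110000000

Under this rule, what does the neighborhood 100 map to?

At position 1 the neighborhood is 100; the next row has 0 there.

0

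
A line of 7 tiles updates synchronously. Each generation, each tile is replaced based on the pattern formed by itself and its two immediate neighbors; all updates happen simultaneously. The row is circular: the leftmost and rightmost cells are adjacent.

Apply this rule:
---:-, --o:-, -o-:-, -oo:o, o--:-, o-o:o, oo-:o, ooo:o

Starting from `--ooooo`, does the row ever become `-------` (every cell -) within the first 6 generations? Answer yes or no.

--ooooo  (fixed point — unchanged through generation 6)
generation 6 is --ooooo, still not uniform -

no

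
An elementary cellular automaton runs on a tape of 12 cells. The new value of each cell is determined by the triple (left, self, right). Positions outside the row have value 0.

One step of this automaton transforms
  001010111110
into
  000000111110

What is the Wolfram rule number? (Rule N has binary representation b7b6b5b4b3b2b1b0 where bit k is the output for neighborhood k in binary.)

position 7: 111 → 1  (bit 7 = 1)
position 10: 110 → 1  (bit 6 = 1)
position 3: 101 → 0  (bit 5 = 0)
position 11: 100 → 0  (bit 4 = 0)
position 6: 011 → 1  (bit 3 = 1)
position 2: 010 → 0  (bit 2 = 0)
position 1: 001 → 0  (bit 1 = 0)
position 0: 000 → 0  (bit 0 = 0)
bits b7..b0 = 11001000 = 200

200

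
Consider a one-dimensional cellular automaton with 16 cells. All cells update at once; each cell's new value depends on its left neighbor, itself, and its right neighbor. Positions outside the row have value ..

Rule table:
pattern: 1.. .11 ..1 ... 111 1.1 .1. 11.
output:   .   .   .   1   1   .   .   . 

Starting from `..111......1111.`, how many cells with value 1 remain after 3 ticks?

1..1..1111..11..
.......11......1
111111....1111..
count of 1: 10

10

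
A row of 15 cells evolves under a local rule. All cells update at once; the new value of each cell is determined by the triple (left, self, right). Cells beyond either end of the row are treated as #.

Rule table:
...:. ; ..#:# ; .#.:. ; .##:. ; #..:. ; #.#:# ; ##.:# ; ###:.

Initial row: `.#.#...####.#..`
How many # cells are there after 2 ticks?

#.#...#...##..#
##...#...#.#.#.
count of #: 6

6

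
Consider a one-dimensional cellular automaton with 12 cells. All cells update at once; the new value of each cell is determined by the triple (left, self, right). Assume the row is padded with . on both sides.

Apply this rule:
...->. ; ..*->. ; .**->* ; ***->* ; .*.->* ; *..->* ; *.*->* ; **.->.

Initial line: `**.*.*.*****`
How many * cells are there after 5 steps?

step 1: *.*********.
step 2: **********.*
step 3: *********.**
step 4: ********.**.
step 5: *******.**.*
count of *: 10

10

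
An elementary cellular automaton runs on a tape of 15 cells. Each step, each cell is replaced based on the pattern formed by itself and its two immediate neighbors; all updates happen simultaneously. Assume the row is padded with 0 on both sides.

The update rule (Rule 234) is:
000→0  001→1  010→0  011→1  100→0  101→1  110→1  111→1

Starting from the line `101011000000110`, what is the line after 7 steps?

111111111111110

010111000001110
101111000011110
011111000111110
111111001111110
111111011111110
111111111111110
111111111111110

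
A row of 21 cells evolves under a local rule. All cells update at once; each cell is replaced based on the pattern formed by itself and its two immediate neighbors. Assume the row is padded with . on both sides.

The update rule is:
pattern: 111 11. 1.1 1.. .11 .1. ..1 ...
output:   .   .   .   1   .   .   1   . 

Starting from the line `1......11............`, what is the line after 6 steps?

step 1: .1....1..1...........
step 2: 1.1..1.11.1..........
step 3: ...11......1.........
step 4: ..1..1....1.1........
step 5: .1.11.1..1...1.......
step 6: 1......11.1.1.1......

1......11.1.1.1......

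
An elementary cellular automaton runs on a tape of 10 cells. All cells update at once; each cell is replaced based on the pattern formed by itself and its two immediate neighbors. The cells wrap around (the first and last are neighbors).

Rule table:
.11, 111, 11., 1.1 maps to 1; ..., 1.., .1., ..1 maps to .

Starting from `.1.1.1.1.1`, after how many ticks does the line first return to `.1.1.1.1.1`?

2

tick 1: 1.1.1.1.1.
tick 2: .1.1.1.1.1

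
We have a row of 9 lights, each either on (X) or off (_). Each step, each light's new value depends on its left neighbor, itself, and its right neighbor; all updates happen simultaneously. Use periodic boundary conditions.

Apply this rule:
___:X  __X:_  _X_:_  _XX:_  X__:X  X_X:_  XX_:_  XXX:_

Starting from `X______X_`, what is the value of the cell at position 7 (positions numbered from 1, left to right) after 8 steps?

_

step 1: _XXXXX___
step 2: ______XXX
step 3: XXXXX____
step 4: _____XXX_
step 5: XXXX____X
step 6: ____XXX__
step 7: XXX____XX
step 8: ___XXX___
position 7 holds _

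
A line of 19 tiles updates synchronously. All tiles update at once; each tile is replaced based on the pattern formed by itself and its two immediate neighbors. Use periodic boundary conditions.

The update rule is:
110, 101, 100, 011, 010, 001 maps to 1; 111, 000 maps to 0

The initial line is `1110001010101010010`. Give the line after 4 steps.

1100111100000000011

step 1: 1011011111111111111
step 2: 1111110000000000000
step 3: 1000011000000000001
step 4: 1100111100000000011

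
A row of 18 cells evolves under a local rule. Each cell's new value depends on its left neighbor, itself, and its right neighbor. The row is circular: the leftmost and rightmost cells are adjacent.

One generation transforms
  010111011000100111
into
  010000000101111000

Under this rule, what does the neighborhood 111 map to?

At position 4 the neighborhood is 111; the next row has 0 there.

0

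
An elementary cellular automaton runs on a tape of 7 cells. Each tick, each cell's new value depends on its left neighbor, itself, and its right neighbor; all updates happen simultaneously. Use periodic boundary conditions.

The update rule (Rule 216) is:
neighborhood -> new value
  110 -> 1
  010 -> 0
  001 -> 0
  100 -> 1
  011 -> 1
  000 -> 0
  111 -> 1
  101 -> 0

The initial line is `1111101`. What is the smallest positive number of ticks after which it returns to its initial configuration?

tick 1: 1111101

1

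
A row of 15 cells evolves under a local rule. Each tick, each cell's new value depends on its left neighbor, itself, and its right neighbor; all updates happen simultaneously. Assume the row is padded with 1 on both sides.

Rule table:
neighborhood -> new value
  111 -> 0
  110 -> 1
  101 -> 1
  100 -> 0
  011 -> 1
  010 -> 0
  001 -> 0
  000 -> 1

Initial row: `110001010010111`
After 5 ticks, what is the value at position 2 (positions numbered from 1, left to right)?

010100100001100
101000001101100
110011101111100
010010111000100
100001101010000
position 2 holds 0

0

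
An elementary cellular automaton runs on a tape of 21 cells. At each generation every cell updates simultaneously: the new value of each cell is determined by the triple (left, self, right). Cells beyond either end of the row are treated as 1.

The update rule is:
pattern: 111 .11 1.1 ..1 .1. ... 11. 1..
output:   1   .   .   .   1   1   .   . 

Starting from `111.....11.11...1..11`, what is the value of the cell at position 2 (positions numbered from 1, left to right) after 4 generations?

.

generation 1: 11..111.......1.1...1
generation 2: 1....1..11111.1.1.1..
generation 3: ..11.1...111..1.1.1..
generation 4: .....1.1..1...1.1.1..
position 2 holds .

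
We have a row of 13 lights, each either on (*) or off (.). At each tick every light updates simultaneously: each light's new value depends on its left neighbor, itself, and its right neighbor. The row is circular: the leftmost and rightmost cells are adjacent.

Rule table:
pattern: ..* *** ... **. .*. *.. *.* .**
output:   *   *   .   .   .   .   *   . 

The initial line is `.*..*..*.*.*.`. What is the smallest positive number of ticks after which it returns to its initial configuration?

13

*..*..*.*.*..
..*..*.*.*..*
.*..*.*.*..*.
*..*.*.*..*..
..*.*.*..*..*
.*.*.*..*..*.
*.*.*..*..*..
.*.*..*..*..*
*.*..*..*..*.
.*..*..*..*.*
*..*..*..*.*.
..*..*..*.*.*
.*..*..*.*.*.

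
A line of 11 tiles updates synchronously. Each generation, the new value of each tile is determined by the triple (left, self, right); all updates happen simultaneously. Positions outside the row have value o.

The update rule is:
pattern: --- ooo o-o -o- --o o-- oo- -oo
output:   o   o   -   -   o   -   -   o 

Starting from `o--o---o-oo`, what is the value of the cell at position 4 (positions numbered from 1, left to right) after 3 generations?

o

generation 1: --o--oo--oo
generation 2: -o--oo--ooo
generation 3: ---oo--oooo
position 4 holds o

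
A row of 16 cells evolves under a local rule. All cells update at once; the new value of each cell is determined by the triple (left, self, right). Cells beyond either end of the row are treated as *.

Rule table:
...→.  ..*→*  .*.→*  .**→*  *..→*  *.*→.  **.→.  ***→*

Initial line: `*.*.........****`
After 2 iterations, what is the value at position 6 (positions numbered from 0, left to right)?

.

iteration 1: ..**.......*****
iteration 2: ***.*.....******
position 6 holds .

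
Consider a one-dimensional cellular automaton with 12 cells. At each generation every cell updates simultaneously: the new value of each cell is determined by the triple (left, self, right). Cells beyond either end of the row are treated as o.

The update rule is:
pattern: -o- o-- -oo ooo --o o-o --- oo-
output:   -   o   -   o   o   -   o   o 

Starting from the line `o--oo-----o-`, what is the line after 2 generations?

ooo-oooooo--
ooo--ooooooo

ooo--ooooooo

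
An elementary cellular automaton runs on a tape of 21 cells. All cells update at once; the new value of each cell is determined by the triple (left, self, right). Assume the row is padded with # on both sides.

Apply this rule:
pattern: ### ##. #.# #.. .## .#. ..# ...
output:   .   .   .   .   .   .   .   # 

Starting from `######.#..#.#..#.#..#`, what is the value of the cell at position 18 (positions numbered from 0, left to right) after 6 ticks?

#

tick 1: .....................
tick 2: .###################.
tick 3: .....................  (repeats tick 1; period 2)
tick 6: .###################.
position 18 holds #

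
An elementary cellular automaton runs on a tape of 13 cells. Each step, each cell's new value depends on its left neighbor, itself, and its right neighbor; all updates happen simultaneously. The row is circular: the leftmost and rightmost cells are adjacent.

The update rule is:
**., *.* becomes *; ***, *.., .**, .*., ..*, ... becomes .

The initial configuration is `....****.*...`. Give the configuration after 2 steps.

step 1: .......**....
step 2: ........*....

........*....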